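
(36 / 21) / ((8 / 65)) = 195 / 14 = 13.93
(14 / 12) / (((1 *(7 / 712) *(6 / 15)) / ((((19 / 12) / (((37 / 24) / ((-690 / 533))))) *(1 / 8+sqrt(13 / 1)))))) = -7778600 *sqrt(13) / 19721-972325 / 19721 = -1471.45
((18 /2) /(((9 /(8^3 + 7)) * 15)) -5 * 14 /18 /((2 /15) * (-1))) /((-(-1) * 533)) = 1913 /15990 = 0.12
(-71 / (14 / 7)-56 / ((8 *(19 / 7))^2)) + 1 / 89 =-35.61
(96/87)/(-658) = -16/9541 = -0.00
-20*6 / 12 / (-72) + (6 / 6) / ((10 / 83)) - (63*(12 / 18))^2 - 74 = -329321 / 180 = -1829.56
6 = 6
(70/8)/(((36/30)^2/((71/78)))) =62125/11232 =5.53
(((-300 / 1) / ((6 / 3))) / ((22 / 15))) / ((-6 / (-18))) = -3375 / 11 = -306.82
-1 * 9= -9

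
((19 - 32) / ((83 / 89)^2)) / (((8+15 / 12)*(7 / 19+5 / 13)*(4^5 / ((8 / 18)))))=-0.00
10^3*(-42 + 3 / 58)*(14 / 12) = -1419250 / 29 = -48939.66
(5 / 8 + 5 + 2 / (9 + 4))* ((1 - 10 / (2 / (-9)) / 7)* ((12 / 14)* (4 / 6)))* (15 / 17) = 21.64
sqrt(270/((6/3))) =3 * sqrt(15) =11.62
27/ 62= 0.44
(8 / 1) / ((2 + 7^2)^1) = 8 / 51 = 0.16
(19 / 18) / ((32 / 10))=95 / 288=0.33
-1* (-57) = 57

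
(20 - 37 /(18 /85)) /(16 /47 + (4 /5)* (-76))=654475 /255744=2.56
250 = 250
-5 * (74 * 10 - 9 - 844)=565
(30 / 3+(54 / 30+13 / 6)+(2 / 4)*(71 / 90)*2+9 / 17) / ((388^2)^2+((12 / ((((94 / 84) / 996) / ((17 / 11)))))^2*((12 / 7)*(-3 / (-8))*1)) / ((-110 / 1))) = 34379513047 / 50971990729930850304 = 0.00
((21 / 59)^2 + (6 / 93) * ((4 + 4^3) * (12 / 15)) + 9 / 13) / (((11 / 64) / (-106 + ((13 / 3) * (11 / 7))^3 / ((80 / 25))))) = -131847550089128 / 714545096265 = -184.52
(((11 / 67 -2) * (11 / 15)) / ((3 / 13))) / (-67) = 5863 / 67335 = 0.09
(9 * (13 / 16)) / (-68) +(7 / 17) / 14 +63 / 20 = 983 / 320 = 3.07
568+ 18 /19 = 10810 /19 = 568.95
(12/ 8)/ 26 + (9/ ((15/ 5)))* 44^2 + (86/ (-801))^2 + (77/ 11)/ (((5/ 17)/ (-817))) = -2274795064141/ 166816260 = -13636.53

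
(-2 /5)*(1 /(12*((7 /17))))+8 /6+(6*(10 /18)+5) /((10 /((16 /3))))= 3589 /630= 5.70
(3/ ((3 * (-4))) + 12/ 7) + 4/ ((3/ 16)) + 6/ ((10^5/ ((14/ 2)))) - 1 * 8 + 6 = 21837941/ 1050000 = 20.80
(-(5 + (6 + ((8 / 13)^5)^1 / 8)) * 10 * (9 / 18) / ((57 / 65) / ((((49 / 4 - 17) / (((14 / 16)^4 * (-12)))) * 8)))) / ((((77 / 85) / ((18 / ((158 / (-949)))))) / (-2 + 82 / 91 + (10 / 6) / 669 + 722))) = 57003460417004548352000 / 1953473587194129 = 29180563.68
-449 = -449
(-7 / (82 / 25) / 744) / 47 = -175 / 2867376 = -0.00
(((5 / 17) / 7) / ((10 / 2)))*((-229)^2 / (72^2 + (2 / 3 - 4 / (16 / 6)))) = 314646 / 3700781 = 0.09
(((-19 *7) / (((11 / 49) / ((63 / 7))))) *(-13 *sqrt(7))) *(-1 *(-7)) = 5337423 *sqrt(7) / 11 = 1283772.17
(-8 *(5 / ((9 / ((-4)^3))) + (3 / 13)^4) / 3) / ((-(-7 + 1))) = 36555164 / 2313441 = 15.80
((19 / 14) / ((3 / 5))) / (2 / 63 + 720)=285 / 90724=0.00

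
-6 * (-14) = 84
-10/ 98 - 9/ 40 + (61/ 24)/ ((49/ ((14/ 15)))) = -983/ 3528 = -0.28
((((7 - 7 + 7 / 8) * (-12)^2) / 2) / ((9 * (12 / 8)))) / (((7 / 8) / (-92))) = -1472 / 3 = -490.67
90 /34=45 /17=2.65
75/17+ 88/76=1799/323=5.57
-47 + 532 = 485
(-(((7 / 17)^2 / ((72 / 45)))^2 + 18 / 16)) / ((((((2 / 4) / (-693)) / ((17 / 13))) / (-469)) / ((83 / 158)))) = -163842230335707 / 322921664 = -507374.54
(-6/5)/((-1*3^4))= 2/135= 0.01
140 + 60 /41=141.46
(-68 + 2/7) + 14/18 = -4217/63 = -66.94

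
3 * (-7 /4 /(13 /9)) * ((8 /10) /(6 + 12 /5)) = -9 /26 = -0.35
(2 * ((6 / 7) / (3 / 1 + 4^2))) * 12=144 / 133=1.08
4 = 4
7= 7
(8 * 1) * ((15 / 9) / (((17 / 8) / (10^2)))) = 32000 / 51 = 627.45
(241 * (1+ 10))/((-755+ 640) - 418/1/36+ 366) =47718/4309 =11.07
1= 1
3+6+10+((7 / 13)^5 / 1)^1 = 7071374 / 371293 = 19.05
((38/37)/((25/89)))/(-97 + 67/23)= -38893/1000850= -0.04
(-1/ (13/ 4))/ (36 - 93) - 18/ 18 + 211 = 155614/ 741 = 210.01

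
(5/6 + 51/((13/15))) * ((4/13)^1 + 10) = 311885/507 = 615.16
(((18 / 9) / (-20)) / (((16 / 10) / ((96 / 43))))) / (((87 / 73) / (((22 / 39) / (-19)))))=3212 / 924027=0.00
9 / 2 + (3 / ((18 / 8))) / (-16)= 4.42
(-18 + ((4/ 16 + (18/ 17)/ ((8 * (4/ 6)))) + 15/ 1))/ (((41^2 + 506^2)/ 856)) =-37129/ 4381189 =-0.01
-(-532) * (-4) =-2128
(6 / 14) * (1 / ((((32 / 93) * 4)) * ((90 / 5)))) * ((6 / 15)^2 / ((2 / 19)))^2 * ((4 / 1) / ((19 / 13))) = 7657 / 70000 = 0.11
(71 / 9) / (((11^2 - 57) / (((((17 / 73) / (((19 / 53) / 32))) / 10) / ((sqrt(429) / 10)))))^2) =57637871 / 29710688436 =0.00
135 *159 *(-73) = -1566945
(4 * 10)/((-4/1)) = -10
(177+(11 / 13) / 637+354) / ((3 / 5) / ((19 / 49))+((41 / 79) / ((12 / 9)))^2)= 41713455003040 / 133457316447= 312.56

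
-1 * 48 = -48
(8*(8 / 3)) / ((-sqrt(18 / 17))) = -20.73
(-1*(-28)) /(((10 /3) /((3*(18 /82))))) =1134 /205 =5.53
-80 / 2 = -40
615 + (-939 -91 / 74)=-24067 / 74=-325.23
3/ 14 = 0.21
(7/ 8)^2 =49/ 64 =0.77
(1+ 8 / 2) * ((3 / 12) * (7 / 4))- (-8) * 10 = 1315 / 16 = 82.19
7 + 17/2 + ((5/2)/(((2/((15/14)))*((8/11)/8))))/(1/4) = 521/7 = 74.43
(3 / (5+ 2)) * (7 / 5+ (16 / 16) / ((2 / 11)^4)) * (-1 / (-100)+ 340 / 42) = 1247928657 / 392000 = 3183.49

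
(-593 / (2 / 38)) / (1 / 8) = -90136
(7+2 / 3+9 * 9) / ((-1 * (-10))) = 133 / 15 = 8.87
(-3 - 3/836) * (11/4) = -2511/304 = -8.26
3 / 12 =1 / 4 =0.25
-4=-4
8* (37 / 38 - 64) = -9580 / 19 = -504.21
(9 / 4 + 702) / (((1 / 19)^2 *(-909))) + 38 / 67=-7555179 / 27068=-279.12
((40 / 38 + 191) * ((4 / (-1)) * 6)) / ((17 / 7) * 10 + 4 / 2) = -76629 / 437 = -175.35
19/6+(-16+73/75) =-593/50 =-11.86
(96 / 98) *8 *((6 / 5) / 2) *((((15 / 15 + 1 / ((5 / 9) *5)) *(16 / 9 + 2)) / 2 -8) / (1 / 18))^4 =41101463433019392 / 95703125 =429468352.61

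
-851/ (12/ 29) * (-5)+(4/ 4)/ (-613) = 75641123/ 7356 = 10282.92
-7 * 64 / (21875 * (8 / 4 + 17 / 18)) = -1152 / 165625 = -0.01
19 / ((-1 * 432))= -19 / 432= -0.04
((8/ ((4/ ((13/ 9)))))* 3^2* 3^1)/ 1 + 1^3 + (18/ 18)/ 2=159/ 2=79.50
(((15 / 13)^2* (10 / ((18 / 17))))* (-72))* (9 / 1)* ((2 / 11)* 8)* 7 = -154224000 / 1859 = -82960.73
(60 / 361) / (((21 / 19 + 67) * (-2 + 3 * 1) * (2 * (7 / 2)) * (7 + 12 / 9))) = 18 / 430255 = 0.00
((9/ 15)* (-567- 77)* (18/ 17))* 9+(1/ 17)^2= -5320723/ 1445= -3682.16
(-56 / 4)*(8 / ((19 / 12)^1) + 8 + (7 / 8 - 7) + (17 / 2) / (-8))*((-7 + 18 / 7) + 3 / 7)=328.45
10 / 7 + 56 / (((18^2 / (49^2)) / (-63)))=-1646996 / 63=-26142.79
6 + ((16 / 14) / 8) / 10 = 421 / 70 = 6.01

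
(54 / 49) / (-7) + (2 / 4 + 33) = 22873 / 686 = 33.34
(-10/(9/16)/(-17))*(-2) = -320/153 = -2.09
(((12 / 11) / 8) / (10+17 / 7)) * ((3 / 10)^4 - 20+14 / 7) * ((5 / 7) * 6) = -0.85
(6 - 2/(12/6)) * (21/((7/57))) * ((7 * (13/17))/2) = 2288.38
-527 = -527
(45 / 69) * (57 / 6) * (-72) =-10260 / 23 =-446.09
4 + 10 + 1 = 15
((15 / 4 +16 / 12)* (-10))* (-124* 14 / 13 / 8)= 66185 / 78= 848.53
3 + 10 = 13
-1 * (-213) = 213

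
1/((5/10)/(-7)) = -14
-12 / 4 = -3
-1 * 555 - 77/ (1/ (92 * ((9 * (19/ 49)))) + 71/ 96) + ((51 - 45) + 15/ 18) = -365578169/ 560838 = -651.84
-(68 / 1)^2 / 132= -35.03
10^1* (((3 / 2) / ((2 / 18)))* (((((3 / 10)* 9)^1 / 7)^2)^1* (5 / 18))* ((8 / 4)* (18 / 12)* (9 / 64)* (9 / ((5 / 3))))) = 1594323 / 125440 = 12.71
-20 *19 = -380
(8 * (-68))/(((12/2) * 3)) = -272/9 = -30.22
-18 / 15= -6 / 5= -1.20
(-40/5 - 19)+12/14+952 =6481/7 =925.86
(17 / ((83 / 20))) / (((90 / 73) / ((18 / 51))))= 292 / 249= 1.17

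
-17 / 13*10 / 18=-85 / 117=-0.73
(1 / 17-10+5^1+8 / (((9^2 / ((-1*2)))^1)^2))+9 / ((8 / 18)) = 6832177 / 446148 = 15.31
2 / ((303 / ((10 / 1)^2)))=0.66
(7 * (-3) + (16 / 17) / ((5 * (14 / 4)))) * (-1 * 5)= 12463 / 119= 104.73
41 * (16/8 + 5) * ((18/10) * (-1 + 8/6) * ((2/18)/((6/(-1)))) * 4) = -574/45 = -12.76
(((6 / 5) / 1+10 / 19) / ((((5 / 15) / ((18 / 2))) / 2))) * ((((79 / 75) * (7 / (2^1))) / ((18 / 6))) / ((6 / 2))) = 90692 / 2375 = 38.19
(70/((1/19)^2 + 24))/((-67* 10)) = -0.00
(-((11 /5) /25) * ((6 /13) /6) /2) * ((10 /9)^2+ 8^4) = -1825318 /131625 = -13.87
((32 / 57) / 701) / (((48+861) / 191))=0.00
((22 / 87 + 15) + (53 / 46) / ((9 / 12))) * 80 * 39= 34938800 / 667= 52382.01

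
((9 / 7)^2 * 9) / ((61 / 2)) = 1458 / 2989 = 0.49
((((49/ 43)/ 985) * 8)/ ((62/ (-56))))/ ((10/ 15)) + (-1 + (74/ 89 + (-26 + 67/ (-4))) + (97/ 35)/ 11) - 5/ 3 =-4788294169853/ 107976279180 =-44.35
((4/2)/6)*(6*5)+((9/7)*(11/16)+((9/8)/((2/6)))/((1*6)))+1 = 697/56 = 12.45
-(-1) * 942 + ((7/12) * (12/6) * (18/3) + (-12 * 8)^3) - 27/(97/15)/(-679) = -58208862776/65863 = -883786.99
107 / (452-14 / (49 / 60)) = 749 / 3044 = 0.25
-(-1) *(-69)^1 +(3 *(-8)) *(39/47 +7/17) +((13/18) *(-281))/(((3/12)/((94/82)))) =-303490709/294831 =-1029.37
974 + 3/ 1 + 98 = 1075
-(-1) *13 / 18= 13 / 18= 0.72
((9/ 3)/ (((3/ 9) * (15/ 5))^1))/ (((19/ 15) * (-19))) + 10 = 3565/ 361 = 9.88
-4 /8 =-1 /2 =-0.50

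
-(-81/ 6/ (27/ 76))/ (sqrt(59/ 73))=38 * sqrt(4307)/ 59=42.27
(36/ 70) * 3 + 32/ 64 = 143/ 70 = 2.04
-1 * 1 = -1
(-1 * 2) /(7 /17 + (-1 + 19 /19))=-34 /7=-4.86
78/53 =1.47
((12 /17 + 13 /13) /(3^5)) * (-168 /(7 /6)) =-464 /459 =-1.01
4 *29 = 116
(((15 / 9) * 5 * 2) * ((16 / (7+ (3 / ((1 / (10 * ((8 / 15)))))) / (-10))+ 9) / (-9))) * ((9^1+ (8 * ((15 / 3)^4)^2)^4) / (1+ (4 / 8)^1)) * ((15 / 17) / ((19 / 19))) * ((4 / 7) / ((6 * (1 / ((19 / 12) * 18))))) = -3373274820915699098569469000.00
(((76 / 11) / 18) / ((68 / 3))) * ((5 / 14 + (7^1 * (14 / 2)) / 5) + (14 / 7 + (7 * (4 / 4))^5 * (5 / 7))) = 15982819 / 78540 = 203.50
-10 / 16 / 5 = -1 / 8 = -0.12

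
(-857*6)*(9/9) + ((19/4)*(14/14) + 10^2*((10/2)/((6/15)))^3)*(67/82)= 50658447/328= 154446.48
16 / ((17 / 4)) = 64 / 17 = 3.76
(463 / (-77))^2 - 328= -1730343 / 5929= -291.84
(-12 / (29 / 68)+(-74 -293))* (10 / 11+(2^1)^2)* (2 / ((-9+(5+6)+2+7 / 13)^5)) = -459501820596 / 228060851381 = -2.01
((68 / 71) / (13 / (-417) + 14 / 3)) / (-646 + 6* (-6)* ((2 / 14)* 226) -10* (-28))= -33082 / 244704269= -0.00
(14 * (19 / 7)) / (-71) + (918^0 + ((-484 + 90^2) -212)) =525717 / 71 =7404.46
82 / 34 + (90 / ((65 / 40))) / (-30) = 125 / 221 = 0.57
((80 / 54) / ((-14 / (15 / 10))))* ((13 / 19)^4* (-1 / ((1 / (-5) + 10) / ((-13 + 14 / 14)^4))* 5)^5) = 1188107846617755392409600000000000 / 257687198474503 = 4610659177682485338.76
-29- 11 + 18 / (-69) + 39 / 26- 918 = -44011 / 46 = -956.76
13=13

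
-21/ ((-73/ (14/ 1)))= 294/ 73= 4.03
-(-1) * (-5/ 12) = -5/ 12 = -0.42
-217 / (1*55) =-217 / 55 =-3.95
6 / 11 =0.55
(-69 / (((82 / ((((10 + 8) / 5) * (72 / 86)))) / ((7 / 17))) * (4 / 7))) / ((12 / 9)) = -821583 / 599420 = -1.37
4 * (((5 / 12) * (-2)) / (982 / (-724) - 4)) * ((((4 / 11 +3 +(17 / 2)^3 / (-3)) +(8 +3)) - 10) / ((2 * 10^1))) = -9573271 / 1535688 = -6.23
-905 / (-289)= 905 / 289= 3.13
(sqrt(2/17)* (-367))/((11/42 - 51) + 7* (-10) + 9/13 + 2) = 200382* sqrt(34)/1095701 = 1.07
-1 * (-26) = 26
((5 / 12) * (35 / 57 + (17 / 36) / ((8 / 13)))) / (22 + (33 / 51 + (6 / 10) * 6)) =3212575 / 146496384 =0.02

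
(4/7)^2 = 16/49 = 0.33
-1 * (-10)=10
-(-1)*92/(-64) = -23/16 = -1.44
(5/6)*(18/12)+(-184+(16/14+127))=-1529/28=-54.61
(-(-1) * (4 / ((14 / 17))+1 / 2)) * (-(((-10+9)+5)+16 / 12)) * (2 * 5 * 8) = -16000 / 7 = -2285.71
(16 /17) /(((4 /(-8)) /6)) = -192 /17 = -11.29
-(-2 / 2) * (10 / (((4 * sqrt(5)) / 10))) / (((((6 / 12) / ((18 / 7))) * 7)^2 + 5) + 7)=6480 * sqrt(5) / 17953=0.81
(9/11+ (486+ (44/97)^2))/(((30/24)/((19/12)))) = 957723329/1552485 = 616.90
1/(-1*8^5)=-1/32768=-0.00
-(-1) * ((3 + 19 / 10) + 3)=79 / 10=7.90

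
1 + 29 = 30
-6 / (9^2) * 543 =-362 / 9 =-40.22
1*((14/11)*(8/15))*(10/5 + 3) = 112/33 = 3.39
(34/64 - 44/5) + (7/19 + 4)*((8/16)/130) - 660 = -26409317/39520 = -668.25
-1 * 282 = -282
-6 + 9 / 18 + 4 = -1.50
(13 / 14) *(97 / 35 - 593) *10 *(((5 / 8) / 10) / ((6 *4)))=-44759 / 3136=-14.27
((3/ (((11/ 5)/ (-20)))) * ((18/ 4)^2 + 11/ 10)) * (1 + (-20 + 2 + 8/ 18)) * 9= 954345/ 11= 86758.64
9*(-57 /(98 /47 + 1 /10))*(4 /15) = -64296 /1027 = -62.61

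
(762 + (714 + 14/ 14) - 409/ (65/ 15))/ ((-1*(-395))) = 17974/ 5135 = 3.50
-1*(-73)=73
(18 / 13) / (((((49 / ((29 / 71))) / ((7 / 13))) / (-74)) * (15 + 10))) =-0.02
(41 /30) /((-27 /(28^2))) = -16072 /405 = -39.68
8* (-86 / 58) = -11.86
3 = 3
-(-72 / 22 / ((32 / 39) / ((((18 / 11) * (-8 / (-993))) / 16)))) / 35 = 1053 / 11214280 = 0.00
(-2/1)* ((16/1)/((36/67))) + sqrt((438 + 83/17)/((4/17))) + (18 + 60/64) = -5849/144 + sqrt(7529)/2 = 2.77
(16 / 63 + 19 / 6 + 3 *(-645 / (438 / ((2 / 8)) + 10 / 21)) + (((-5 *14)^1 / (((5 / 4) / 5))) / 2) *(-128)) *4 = 83106713492 / 1159263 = 71689.27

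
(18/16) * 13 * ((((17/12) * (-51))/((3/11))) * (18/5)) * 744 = -103772097/10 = -10377209.70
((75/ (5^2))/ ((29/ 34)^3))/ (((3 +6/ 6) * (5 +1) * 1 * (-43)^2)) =4913/ 45095261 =0.00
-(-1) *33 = 33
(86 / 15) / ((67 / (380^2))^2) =358643392000 / 13467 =26631275.86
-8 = -8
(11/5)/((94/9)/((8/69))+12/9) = 132/5485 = 0.02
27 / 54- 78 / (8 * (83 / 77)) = -2837 / 332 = -8.55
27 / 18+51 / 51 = 5 / 2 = 2.50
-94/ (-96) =47/ 48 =0.98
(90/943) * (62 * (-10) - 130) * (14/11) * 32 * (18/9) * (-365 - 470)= 50500800000/10373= 4868485.49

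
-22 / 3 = -7.33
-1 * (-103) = 103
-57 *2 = -114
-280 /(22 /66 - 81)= 420 /121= 3.47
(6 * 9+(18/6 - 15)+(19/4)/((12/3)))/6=691/96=7.20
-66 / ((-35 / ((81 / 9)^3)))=48114 / 35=1374.69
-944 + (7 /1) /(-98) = -13217 /14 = -944.07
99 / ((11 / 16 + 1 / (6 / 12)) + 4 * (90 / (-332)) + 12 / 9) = 394416 / 11699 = 33.71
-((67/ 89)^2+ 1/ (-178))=-8889/ 15842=-0.56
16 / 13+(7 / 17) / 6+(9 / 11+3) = 74645 / 14586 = 5.12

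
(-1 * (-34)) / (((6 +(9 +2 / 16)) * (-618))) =-136 / 37389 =-0.00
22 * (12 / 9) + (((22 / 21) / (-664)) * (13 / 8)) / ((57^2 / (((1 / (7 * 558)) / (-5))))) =103815150405263 / 3539152854720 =29.33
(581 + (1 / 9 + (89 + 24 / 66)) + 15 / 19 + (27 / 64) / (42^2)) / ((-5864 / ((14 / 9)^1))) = -15838662155 / 88947403776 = -0.18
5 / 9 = 0.56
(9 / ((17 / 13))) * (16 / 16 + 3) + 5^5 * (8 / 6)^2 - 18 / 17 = 854050 / 153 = 5582.03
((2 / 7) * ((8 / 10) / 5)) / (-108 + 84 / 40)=-16 / 37065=-0.00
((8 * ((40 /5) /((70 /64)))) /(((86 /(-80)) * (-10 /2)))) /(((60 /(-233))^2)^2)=188626913344 /76190625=2475.72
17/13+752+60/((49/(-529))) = 67237/637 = 105.55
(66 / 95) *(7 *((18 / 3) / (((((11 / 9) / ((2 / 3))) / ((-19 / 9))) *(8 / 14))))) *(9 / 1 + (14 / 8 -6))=-2793 / 10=-279.30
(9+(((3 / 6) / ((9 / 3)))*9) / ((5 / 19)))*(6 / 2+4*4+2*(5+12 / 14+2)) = 5103 / 10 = 510.30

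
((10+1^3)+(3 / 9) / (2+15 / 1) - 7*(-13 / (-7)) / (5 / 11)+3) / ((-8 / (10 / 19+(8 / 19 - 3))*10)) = -24167 / 64600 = -0.37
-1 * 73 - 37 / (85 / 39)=-7648 / 85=-89.98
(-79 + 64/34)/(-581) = 1311/9877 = 0.13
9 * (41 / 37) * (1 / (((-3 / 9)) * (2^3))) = -1107 / 296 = -3.74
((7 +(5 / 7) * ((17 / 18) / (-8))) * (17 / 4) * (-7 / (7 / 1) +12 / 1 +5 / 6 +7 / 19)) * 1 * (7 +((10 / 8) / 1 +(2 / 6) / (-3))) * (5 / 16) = 241495342205 / 264757248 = 912.14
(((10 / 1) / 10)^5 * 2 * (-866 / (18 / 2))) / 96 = -433 / 216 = -2.00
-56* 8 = -448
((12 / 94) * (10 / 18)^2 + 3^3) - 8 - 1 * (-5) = 30506 / 1269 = 24.04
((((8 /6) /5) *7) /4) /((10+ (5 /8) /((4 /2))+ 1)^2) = 0.00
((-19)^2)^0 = 1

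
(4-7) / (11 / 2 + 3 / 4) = -12 / 25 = -0.48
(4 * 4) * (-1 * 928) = -14848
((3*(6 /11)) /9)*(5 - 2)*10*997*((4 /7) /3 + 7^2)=20598020 /77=267506.75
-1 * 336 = -336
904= 904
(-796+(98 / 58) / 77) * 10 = -2539170 / 319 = -7959.78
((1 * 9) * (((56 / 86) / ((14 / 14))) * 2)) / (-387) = -56 / 1849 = -0.03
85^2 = 7225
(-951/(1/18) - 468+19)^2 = 308599489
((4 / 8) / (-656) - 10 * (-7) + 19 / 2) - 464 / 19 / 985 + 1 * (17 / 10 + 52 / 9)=19215286477 / 220986720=86.95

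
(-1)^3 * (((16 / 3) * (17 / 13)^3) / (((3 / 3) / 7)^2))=-3851792 / 6591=-584.40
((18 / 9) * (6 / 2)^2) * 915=16470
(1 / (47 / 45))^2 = 0.92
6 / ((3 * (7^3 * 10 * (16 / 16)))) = 1 / 1715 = 0.00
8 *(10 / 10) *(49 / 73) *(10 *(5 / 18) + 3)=20384 / 657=31.03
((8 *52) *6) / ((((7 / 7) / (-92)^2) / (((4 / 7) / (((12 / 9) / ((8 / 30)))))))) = 84504576 / 35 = 2414416.46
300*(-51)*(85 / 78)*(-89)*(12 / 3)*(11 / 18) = 141465500 / 39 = 3627320.51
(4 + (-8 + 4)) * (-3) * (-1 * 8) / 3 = 0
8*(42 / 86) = 168 / 43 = 3.91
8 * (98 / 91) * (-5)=-560 / 13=-43.08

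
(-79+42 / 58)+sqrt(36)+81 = 253 / 29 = 8.72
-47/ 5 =-9.40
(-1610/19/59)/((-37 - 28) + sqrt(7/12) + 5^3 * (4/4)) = -1159200/48419353 + 3220 * sqrt(21)/48419353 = -0.02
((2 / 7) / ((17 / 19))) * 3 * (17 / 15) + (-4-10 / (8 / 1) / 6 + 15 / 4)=527 / 840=0.63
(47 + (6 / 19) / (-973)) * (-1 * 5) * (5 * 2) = -43444150 / 18487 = -2349.98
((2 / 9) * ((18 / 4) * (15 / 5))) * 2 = 6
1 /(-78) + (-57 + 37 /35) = -152759 /2730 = -55.96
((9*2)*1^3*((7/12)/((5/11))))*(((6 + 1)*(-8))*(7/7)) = -6468/5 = -1293.60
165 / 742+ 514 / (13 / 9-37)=-844923 / 59360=-14.23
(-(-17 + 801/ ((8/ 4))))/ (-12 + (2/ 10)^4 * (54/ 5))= 2396875/ 74892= 32.00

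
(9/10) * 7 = 63/10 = 6.30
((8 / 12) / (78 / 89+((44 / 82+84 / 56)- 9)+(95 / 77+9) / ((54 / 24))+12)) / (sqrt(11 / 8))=613032 * sqrt(22) / 52908325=0.05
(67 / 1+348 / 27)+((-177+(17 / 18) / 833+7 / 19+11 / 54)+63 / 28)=-9480455 / 100548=-94.29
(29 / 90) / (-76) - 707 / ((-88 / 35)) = 2644582 / 9405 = 281.19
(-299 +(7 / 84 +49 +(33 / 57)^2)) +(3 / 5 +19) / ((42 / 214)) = -1080941 / 7220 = -149.71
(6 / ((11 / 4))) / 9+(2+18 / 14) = 815 / 231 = 3.53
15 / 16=0.94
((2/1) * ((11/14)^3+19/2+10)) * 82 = 2248399/686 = 3277.55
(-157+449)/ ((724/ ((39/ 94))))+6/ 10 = 65277/ 85070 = 0.77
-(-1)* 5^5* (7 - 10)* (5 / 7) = -46875 / 7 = -6696.43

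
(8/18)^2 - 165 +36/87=-386149/2349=-164.39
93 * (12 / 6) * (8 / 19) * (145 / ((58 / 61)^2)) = 6921060 / 551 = 12560.91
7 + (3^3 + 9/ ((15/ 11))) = 203/ 5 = 40.60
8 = 8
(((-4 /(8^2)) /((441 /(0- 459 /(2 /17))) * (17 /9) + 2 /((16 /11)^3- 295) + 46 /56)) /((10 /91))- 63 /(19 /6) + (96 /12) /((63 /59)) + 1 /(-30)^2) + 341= 98058787030663 /299277052200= 327.65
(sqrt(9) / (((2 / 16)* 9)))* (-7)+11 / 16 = -863 / 48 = -17.98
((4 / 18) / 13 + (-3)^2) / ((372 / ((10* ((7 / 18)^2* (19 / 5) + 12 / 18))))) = 2121605 / 7050888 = 0.30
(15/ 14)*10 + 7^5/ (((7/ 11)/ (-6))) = -1109187/ 7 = -158455.29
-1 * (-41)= 41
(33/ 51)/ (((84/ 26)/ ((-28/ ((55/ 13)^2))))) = -4394/ 14025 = -0.31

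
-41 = -41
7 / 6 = 1.17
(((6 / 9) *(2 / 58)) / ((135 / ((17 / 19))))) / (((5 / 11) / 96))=11968 / 371925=0.03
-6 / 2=-3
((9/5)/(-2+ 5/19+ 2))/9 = 19/25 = 0.76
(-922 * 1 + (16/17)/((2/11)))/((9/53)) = -826058/153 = -5399.07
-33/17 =-1.94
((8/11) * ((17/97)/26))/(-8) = -0.00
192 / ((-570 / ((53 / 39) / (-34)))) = 848 / 62985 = 0.01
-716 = -716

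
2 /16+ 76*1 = 609 /8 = 76.12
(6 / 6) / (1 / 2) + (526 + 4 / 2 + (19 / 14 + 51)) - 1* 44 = 7537 / 14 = 538.36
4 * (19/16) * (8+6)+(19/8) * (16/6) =437/6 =72.83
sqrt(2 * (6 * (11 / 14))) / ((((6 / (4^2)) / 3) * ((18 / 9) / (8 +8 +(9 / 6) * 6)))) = 100 * sqrt(462) / 7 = 307.06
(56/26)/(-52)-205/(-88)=34029/14872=2.29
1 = 1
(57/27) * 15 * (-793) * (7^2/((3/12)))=-14765660/3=-4921886.67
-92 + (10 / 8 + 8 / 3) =-88.08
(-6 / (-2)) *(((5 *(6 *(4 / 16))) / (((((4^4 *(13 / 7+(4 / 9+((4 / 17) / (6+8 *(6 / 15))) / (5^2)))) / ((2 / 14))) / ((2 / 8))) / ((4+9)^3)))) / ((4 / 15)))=26092945125 / 2323259392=11.23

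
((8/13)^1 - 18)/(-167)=226/2171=0.10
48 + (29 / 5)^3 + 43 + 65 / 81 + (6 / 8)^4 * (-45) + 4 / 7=4957804753 / 18144000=273.25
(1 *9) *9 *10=810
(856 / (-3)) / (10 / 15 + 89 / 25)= -21400 / 317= -67.51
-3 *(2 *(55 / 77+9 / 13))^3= -50331648 / 753571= -66.79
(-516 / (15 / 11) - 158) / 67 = -2682 / 335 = -8.01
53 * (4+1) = 265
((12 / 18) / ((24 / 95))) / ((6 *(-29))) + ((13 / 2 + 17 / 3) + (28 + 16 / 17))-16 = 2672069 / 106488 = 25.09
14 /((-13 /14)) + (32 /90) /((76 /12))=-55652 /3705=-15.02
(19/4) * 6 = 57/2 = 28.50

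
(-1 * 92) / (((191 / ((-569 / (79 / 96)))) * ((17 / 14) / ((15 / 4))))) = 263833920 / 256513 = 1028.54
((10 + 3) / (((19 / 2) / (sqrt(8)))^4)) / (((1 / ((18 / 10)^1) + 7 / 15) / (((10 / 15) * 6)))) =1198080 / 2997383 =0.40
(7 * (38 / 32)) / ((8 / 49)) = 50.91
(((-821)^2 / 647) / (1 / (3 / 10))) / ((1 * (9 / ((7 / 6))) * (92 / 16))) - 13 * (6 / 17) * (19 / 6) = -85191436 / 11383965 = -7.48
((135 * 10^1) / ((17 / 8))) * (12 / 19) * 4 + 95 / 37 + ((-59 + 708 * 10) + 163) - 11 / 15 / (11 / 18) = 525265639 / 59755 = 8790.32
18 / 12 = 3 / 2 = 1.50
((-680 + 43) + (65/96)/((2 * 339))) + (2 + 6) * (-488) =-295564543/65088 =-4541.00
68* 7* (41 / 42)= 1394 / 3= 464.67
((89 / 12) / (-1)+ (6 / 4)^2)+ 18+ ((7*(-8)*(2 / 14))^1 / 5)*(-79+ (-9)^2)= 289 / 30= 9.63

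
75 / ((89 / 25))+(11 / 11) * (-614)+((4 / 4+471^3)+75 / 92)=855535624799 / 8188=104486519.88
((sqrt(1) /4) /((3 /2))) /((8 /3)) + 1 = 17 /16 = 1.06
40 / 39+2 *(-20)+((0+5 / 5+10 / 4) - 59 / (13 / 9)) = -5953 / 78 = -76.32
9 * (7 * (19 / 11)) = 1197 / 11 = 108.82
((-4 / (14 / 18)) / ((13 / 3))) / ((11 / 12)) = -1296 / 1001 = -1.29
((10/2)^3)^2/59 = 15625/59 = 264.83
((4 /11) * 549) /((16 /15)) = 187.16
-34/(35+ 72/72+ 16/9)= -9/10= -0.90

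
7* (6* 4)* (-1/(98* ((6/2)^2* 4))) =-1/21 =-0.05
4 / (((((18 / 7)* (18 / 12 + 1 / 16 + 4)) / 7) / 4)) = 6272 / 801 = 7.83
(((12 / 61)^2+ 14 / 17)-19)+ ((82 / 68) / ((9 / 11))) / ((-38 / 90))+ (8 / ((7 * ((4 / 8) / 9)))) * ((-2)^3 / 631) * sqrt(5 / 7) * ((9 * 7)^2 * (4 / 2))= -186624 * sqrt(35) / 631-51989813 / 2403766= -1771.36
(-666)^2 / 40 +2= 110909 / 10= 11090.90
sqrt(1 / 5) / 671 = sqrt(5) / 3355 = 0.00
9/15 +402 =2013/5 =402.60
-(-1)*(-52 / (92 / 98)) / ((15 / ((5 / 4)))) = -637 / 138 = -4.62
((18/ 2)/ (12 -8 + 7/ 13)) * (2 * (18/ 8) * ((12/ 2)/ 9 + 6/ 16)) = 8775/ 944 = 9.30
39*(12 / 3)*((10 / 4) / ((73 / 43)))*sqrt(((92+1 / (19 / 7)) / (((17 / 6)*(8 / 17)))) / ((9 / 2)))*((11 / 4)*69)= 19092645*sqrt(2470) / 5548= 171032.29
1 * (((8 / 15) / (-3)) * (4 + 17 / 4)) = -22 / 15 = -1.47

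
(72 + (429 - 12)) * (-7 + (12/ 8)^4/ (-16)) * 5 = -17888.61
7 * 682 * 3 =14322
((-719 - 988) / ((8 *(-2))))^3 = 4973940243 / 4096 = 1214340.88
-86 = -86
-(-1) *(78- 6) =72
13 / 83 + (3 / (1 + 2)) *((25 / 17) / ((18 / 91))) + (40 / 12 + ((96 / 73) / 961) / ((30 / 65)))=19470144623 / 1781745894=10.93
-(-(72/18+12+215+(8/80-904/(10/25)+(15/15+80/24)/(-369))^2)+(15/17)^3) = 3074995950287291777/602063093700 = 5107431.40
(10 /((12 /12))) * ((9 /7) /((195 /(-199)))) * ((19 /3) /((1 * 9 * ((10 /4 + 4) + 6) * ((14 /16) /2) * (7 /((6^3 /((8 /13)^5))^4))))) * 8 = -326394564966941711449193500113 /4714156104089600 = -69237114291524.97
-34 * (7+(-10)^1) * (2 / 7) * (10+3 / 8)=4233 / 14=302.36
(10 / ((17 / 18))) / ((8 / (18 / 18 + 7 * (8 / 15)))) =213 / 34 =6.26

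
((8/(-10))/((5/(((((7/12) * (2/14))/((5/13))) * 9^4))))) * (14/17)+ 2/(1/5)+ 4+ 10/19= -6976146/40375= -172.78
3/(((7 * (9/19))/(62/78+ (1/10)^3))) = 589741/819000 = 0.72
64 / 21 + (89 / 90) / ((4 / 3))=1061 / 280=3.79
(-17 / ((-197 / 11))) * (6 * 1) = 1122 / 197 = 5.70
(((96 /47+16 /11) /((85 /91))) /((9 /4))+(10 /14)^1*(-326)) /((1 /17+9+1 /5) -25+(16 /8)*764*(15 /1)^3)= -320033183 /7138645707501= -0.00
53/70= 0.76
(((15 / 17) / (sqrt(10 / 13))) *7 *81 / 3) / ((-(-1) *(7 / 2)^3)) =324 *sqrt(130) / 833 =4.43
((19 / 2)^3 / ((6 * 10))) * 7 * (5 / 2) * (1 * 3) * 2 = 1500.41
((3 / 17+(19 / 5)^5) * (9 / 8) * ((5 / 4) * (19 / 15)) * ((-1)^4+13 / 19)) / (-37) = -126309174 / 1965625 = -64.26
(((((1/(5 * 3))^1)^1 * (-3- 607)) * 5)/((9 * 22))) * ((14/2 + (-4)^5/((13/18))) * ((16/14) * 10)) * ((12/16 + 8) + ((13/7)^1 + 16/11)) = 415634571500/2081079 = 199720.71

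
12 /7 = 1.71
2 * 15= 30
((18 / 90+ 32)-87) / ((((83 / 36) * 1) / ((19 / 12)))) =-15618 / 415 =-37.63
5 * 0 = 0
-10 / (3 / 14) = -140 / 3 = -46.67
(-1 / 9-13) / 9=-118 / 81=-1.46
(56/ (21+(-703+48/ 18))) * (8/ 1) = -672/ 1019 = -0.66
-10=-10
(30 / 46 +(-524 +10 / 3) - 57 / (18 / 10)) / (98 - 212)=4.84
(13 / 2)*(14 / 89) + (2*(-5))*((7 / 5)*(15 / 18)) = -2842 / 267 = -10.64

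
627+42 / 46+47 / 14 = 631.27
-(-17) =17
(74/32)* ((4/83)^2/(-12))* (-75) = 0.03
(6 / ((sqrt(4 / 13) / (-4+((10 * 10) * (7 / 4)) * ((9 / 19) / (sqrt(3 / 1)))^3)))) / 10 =-6 * sqrt(13) / 5+8505 * sqrt(39) / 13718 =-0.45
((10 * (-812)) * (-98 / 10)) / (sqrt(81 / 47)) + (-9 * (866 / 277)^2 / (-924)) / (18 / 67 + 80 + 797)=37685289 / 347262333341 + 79576 * sqrt(47) / 9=60616.17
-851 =-851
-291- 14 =-305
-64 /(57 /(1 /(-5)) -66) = 64 /351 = 0.18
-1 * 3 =-3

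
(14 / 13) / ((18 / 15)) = 35 / 39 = 0.90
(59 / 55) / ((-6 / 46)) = -8.22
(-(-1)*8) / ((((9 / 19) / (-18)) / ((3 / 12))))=-76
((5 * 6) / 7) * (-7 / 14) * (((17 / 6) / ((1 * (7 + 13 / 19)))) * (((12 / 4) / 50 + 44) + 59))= -1664419 / 20440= -81.43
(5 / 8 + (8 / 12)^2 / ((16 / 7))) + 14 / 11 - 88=-85.91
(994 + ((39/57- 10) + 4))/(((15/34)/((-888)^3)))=-29815201907712/19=-1569221153037.47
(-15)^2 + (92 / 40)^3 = 237167 / 1000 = 237.17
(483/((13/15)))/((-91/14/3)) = -43470/169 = -257.22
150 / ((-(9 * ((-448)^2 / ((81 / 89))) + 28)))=-675 / 8931454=-0.00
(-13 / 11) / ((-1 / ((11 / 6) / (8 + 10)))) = 13 / 108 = 0.12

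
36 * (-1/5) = -36/5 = -7.20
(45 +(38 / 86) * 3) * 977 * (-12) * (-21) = 11405543.44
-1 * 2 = -2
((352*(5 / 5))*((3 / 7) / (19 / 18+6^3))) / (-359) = -19008 / 9818291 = -0.00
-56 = -56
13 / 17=0.76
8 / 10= 4 / 5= 0.80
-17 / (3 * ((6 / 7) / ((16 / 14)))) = -7.56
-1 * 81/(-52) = 81/52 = 1.56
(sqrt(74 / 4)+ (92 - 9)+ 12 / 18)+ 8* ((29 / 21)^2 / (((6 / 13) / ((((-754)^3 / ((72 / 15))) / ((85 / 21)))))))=-2343275437535 / 3213+ sqrt(74) / 2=-729310745.01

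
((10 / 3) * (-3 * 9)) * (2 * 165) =-29700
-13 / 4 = -3.25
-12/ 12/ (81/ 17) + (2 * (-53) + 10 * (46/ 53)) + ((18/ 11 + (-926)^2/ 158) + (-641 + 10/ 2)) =17515877377/ 3730617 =4695.17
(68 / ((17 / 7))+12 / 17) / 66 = 244 / 561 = 0.43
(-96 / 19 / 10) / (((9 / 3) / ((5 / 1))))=-16 / 19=-0.84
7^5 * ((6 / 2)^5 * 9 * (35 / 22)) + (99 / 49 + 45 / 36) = 126076204921 / 2156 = 58476903.95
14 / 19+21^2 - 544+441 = 6436 / 19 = 338.74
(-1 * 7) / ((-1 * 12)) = 0.58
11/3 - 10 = -19/3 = -6.33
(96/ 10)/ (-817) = -48/ 4085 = -0.01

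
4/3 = 1.33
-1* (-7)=7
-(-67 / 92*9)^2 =-363609 / 8464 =-42.96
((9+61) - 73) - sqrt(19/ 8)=-3 - sqrt(38)/ 4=-4.54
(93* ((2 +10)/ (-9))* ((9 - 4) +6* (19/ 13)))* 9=-199764/ 13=-15366.46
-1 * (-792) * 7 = 5544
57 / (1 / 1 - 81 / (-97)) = 31.06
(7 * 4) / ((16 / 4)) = 7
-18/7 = -2.57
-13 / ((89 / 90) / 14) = -16380 / 89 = -184.04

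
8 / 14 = 0.57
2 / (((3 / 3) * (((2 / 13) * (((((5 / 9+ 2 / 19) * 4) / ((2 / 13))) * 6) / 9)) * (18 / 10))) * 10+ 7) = 114 / 2207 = 0.05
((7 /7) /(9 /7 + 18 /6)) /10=7 /300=0.02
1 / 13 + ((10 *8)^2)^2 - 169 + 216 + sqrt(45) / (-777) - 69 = 532479715 / 13 - sqrt(5) / 259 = 40959978.07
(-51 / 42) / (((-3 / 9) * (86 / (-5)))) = -255 / 1204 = -0.21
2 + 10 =12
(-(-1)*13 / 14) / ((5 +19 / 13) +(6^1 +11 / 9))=1521 / 22414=0.07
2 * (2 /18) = 2 /9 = 0.22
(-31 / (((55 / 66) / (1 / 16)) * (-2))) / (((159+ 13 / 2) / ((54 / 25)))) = 2511 / 165500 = 0.02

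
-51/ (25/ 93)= -4743/ 25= -189.72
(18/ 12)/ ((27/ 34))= 17/ 9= 1.89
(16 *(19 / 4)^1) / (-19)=-4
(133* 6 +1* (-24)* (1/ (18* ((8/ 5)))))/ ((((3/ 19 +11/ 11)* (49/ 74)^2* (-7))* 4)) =-124410613/ 2218524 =-56.08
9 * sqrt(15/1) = 9 * sqrt(15) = 34.86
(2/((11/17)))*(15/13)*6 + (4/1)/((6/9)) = 3918/143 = 27.40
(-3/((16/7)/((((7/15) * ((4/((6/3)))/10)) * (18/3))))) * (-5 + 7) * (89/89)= -147/100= -1.47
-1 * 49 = -49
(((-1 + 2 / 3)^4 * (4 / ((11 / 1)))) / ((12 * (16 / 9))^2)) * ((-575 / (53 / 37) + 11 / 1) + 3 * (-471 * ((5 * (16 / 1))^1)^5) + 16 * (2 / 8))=-239644800020 / 5247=-45672727.28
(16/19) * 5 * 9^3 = 58320/19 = 3069.47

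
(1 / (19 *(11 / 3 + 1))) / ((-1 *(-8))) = 3 / 2128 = 0.00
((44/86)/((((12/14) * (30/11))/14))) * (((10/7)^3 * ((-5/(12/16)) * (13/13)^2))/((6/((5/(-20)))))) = 60500/24381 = 2.48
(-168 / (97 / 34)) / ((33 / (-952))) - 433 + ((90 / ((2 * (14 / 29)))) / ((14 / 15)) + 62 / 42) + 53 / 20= 1074249208 / 784245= 1369.79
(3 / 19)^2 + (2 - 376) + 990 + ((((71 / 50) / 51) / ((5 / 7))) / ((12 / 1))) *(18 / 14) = 3780570631 / 6137000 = 616.03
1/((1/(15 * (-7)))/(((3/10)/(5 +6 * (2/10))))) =-315/62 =-5.08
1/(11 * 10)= 1/110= 0.01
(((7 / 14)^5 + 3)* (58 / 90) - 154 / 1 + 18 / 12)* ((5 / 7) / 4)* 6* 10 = -1083935 / 672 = -1613.00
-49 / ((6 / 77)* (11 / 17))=-5831 / 6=-971.83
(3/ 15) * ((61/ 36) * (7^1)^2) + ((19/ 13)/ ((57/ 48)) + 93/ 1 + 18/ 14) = 1836559/ 16380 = 112.12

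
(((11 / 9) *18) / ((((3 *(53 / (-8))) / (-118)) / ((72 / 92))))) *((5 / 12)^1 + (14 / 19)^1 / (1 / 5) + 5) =21546800 / 23161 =930.31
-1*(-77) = 77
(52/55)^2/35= 2704/105875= 0.03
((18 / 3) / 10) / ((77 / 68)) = 204 / 385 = 0.53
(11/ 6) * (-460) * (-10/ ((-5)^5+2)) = -25300/ 9369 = -2.70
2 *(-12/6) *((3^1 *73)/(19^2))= -876/361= -2.43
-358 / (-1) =358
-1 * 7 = -7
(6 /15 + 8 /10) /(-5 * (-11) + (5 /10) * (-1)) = 12 /545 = 0.02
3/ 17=0.18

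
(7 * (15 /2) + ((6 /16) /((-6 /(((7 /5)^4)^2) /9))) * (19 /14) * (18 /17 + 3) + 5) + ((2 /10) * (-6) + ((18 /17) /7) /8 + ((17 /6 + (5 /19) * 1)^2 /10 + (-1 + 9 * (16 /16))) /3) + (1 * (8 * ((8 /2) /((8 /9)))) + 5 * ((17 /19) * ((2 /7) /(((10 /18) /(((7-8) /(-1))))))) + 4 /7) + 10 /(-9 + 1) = 51.20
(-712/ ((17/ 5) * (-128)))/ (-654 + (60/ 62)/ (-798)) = -1834735/ 733433584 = -0.00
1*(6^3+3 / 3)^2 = 47089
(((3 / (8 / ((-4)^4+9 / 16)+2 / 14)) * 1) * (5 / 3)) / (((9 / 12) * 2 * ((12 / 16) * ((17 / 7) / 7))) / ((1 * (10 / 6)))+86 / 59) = 16614577000 / 978400641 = 16.98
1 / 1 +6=7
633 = 633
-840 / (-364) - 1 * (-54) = 732 / 13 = 56.31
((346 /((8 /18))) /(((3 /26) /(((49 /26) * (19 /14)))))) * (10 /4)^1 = 43141.88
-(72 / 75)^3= -13824 / 15625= -0.88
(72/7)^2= 5184/49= 105.80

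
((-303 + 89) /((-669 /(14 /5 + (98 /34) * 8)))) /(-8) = -117593 /113730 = -1.03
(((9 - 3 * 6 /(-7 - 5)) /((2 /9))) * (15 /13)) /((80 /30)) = 8505 /416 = 20.44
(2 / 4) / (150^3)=1 / 6750000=0.00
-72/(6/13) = -156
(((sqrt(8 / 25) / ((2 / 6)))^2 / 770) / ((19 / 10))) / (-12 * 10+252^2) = 3 / 96594575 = 0.00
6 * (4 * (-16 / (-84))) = 32 / 7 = 4.57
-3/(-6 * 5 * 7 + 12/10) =5/348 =0.01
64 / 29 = 2.21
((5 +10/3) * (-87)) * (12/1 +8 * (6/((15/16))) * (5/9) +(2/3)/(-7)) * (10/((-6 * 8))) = 4607375/756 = 6094.41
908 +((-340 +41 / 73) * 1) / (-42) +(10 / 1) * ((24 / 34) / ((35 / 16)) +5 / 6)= 6907223 / 7446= 927.64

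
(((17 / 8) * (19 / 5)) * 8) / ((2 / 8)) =258.40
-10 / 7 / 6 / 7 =-5 / 147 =-0.03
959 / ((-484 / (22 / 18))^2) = 959 / 156816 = 0.01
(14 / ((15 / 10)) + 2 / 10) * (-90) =-858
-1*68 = -68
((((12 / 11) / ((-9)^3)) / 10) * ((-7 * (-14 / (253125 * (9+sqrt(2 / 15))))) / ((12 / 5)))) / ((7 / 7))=-49 / 18238213125+49 * sqrt(30) / 2462158771875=-0.00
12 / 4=3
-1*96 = -96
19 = 19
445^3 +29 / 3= 264363404 / 3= 88121134.67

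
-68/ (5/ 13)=-884/ 5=-176.80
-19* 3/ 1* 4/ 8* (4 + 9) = -741/ 2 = -370.50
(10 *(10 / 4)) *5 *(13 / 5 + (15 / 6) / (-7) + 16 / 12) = 18775 / 42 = 447.02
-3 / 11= -0.27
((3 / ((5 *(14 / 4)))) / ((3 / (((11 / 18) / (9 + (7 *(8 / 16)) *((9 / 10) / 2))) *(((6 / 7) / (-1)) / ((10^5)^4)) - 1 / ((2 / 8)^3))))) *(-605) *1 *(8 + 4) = 171974880000000000000001331 / 6477187500000000000000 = 26550.86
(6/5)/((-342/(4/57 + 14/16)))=-431/129960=-0.00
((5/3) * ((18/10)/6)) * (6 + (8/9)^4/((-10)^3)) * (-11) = -27061309/820125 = -33.00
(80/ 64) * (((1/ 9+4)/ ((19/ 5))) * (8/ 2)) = 925/ 171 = 5.41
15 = 15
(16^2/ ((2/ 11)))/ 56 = 176/ 7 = 25.14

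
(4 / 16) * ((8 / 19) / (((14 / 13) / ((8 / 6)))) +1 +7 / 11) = 4735 / 8778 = 0.54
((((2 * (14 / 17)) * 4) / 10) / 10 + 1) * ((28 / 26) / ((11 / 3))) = 19026 / 60775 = 0.31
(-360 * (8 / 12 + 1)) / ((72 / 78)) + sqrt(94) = -650 + sqrt(94) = -640.30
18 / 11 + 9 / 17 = 405 / 187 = 2.17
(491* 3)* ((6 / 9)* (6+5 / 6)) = 20131 / 3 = 6710.33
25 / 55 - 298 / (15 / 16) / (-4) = 13187 / 165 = 79.92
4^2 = 16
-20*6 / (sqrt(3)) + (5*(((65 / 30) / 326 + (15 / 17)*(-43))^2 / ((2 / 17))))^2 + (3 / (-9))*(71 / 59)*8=3734237615881625219378794019 / 998355575174851584 - 40*sqrt(3)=3740388334.15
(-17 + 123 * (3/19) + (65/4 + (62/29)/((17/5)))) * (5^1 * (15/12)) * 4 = 18078175/37468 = 482.50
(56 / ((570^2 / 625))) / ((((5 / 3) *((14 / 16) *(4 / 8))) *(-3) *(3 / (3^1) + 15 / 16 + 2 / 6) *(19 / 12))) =-0.01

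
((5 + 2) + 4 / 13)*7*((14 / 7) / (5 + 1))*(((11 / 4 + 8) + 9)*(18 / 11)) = 157605 / 286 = 551.07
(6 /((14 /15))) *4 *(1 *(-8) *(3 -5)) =2880 /7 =411.43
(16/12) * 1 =1.33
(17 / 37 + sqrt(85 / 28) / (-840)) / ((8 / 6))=51 / 148 - sqrt(595) / 15680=0.34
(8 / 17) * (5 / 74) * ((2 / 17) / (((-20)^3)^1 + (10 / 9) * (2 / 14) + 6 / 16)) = -20160 / 43111299583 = -0.00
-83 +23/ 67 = -5538/ 67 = -82.66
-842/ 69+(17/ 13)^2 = -10.49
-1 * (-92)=92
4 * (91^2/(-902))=-16562/451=-36.72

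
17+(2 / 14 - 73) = -391 / 7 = -55.86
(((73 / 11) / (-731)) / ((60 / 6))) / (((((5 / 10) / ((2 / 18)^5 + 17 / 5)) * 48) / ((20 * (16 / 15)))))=-26647336 / 9712084275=-0.00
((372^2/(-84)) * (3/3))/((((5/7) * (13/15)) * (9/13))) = -3844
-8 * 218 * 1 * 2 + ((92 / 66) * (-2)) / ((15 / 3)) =-575612 / 165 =-3488.56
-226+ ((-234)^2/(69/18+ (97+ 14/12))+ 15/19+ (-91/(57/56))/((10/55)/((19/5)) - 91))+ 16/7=40600230191/128938047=314.88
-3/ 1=-3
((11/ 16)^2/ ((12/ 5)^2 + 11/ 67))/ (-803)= -18425/ 185441024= -0.00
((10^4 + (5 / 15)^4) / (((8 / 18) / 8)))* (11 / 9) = 220000.27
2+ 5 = 7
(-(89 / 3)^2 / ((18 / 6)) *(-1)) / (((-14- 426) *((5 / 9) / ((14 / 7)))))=-7921 / 3300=-2.40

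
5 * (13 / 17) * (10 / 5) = 130 / 17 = 7.65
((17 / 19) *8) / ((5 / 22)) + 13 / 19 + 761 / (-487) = 1416464 / 46265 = 30.62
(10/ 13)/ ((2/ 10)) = 50/ 13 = 3.85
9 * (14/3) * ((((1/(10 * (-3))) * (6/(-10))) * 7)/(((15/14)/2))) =1372/125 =10.98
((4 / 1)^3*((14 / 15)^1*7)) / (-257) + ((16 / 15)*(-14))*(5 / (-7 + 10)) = -306656 / 11565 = -26.52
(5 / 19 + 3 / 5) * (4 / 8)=41 / 95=0.43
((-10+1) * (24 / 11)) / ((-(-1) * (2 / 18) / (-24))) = 46656 / 11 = 4241.45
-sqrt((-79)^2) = -79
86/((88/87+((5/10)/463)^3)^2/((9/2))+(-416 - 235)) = -1846780968285227318977728/13974820069485660441958223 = -0.13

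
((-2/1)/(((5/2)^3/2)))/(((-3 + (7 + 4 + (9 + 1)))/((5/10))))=-8/1125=-0.01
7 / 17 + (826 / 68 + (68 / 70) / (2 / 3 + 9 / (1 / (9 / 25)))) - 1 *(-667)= 47405695 / 69734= 679.81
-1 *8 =-8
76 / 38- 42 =-40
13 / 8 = 1.62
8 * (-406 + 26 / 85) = -275872 / 85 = -3245.55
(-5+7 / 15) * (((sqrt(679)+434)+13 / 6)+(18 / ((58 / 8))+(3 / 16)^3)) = -2106.70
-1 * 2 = -2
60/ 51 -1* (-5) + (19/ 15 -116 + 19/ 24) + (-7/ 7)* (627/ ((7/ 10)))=-14329687/ 14280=-1003.48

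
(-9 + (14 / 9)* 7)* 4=7.56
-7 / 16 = -0.44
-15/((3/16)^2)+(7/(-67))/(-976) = -83701739/196176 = -426.67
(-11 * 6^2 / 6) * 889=-58674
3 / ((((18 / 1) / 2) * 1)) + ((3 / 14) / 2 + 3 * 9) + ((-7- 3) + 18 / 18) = 1549 / 84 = 18.44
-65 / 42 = -1.55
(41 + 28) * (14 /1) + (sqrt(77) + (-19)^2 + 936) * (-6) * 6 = -45726 - 36 * sqrt(77) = -46041.90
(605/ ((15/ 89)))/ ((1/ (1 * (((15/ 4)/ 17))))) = 53845/ 68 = 791.84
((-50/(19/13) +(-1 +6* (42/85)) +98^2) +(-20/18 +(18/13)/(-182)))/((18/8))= 658264670144/154754145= 4253.62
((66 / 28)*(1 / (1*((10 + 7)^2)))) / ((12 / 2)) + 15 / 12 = 5063 / 4046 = 1.25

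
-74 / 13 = -5.69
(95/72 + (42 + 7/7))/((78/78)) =44.32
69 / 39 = 23 / 13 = 1.77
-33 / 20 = -1.65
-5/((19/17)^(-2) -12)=1805/4043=0.45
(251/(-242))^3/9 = -0.12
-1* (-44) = 44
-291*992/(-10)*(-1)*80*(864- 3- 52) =-1868285184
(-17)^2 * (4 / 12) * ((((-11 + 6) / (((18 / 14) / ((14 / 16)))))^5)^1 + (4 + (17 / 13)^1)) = -3277851777790913 / 75461787648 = -43437.24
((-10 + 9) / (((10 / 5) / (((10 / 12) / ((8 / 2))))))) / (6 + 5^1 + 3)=-5 / 672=-0.01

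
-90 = -90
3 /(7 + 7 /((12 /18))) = 0.17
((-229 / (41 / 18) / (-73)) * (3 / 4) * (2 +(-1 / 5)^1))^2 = 3096588609 / 895804900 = 3.46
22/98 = 0.22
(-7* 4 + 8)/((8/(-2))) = 5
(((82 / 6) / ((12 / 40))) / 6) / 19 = 205 / 513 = 0.40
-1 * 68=-68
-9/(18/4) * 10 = -20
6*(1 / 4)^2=3 / 8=0.38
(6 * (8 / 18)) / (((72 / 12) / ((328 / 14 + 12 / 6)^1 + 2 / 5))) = 3616 / 315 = 11.48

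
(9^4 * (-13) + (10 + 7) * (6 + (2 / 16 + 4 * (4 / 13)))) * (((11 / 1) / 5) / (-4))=97432137 / 2080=46842.37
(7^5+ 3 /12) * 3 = 201687 /4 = 50421.75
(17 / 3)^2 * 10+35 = 356.11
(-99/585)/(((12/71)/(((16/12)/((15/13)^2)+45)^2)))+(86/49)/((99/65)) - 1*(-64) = -2053.70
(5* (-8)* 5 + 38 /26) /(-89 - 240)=2581 /4277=0.60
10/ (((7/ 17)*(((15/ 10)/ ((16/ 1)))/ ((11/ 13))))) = 59840/ 273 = 219.19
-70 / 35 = -2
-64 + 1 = -63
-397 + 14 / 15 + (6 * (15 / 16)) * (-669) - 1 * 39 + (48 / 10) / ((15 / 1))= -2518723 / 600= -4197.87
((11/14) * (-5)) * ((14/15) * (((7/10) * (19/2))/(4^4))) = -1463/15360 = -0.10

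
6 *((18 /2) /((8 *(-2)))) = -3.38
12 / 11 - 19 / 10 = -89 / 110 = -0.81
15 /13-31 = -388 /13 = -29.85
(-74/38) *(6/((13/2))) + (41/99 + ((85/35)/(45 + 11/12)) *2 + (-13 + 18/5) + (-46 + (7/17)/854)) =-2917528218457/51476254830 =-56.68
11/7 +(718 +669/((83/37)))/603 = 1140968/350343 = 3.26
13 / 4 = 3.25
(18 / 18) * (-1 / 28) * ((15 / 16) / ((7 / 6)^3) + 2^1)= -0.09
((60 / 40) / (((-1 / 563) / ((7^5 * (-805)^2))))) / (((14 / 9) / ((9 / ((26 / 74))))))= -7875902176712325 / 52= -151459657244467.79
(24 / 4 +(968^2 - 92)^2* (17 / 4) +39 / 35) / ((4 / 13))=1697526141064897 / 140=12125186721892.12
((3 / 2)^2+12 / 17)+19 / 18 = 2455 / 612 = 4.01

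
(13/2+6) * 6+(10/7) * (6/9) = 1595/21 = 75.95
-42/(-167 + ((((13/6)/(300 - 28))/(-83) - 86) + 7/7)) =0.17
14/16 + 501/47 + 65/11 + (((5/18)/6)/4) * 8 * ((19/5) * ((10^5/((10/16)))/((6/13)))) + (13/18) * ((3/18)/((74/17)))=121992.78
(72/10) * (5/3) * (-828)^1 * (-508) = 5047488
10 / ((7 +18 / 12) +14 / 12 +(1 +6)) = 3 / 5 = 0.60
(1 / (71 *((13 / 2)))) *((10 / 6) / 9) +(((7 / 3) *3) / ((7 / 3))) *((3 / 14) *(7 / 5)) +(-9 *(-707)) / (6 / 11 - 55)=-17308546519 / 149276790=-115.95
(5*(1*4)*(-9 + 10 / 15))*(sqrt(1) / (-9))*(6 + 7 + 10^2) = 56500 / 27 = 2092.59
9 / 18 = 1 / 2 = 0.50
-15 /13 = -1.15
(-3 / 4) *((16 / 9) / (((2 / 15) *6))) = -5 / 3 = -1.67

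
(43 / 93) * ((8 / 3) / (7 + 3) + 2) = 1462 / 1395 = 1.05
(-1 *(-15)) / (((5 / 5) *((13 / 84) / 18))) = 22680 / 13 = 1744.62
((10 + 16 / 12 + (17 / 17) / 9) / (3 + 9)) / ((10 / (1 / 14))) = 103 / 15120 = 0.01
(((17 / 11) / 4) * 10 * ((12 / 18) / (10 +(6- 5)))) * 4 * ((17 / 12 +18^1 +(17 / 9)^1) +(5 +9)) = 108035 / 3267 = 33.07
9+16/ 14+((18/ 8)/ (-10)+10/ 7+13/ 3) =13171/ 840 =15.68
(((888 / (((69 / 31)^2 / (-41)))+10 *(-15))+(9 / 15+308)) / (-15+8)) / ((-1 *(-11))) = 93.38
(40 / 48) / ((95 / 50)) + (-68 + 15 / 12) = -15119 / 228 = -66.31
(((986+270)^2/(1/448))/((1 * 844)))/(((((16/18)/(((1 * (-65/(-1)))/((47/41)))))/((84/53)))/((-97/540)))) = -7992898496128/525601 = -15207159.99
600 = 600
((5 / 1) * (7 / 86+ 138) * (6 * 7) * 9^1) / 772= 11221875 / 33196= 338.05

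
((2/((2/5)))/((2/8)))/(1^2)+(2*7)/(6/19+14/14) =766/25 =30.64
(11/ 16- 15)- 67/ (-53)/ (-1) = -15.58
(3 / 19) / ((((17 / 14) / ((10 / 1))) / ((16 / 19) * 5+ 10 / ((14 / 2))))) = 45000 / 6137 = 7.33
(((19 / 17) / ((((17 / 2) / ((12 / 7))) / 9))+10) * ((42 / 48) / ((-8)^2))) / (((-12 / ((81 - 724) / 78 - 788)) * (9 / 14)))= 5289591083 / 311620608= 16.97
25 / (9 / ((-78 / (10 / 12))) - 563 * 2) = -1300 / 58557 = -0.02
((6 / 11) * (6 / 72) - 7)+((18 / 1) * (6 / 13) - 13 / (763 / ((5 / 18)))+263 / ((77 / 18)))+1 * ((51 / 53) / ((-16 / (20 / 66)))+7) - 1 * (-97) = 6313936127 / 37850904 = 166.81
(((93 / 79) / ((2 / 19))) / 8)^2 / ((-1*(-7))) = 0.28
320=320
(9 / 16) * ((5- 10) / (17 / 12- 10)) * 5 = 675 / 412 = 1.64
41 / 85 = 0.48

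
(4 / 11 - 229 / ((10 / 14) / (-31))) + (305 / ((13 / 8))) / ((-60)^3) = 7674867049 / 772200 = 9938.96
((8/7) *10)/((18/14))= 80/9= 8.89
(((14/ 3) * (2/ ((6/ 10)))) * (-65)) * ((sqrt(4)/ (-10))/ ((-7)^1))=-260/ 9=-28.89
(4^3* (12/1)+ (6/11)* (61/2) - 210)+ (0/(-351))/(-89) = 6321/11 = 574.64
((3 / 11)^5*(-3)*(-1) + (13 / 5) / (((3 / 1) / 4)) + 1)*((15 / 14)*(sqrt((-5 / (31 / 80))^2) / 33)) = 2160270400 / 1153286211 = 1.87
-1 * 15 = -15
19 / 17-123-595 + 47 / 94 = -716.38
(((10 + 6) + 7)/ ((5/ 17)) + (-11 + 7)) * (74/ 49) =3922/ 35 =112.06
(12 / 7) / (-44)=-3 / 77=-0.04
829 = 829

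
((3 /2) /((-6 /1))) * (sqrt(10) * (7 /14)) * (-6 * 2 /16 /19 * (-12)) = -9 * sqrt(10) /152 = -0.19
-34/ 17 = -2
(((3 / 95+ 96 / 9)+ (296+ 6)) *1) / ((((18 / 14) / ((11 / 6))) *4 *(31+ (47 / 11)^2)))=830321723 / 366897600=2.26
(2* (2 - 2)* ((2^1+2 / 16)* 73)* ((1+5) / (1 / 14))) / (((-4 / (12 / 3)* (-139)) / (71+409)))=0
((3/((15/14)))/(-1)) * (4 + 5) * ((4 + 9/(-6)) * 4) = -252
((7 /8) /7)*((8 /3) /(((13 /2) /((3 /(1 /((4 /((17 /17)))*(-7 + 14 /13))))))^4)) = 3887645110272 /815730721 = 4765.84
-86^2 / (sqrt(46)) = -3698 *sqrt(46) / 23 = -1090.48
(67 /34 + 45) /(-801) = -1597 /27234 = -0.06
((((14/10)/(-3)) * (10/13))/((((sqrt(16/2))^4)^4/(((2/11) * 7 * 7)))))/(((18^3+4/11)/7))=-2401/10494500929536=-0.00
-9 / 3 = -3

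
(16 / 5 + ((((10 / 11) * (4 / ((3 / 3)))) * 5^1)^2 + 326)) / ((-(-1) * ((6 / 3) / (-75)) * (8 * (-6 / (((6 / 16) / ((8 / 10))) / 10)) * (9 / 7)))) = 6985405 / 371712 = 18.79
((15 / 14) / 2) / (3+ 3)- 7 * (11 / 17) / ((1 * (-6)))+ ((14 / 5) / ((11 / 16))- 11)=-955531 / 157080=-6.08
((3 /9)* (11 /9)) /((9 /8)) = 88 /243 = 0.36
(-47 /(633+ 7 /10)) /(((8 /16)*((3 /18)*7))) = -5640 /44359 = -0.13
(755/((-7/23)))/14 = -17365/98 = -177.19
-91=-91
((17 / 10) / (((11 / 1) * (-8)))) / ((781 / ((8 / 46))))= -17 / 3951860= -0.00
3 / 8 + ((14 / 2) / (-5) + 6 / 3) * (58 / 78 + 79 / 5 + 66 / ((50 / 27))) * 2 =818939 / 13000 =63.00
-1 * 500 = -500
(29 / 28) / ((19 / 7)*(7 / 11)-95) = -319 / 28728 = -0.01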